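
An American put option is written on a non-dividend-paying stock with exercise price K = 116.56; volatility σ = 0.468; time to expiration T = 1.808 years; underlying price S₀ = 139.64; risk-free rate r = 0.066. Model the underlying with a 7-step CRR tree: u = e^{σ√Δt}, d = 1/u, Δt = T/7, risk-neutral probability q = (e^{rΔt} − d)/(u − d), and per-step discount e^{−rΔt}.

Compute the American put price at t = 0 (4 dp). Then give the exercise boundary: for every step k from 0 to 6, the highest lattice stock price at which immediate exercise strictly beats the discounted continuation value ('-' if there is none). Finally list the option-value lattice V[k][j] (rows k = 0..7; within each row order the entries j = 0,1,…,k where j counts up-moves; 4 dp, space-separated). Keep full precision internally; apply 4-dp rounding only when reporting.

price = 16.3146
boundary = - - - 68.4107 53.9298 68.4107 86.7799
tree:
16.3146
24.1640 8.2837
34.7385 13.4237 2.9383
48.1493 21.2653 5.2971 0.4541
62.6302 32.6859 9.4914 0.8825 0.0000
74.0458 48.1493 16.8847 1.7151 0.0000 0.0000
83.0451 62.6302 29.7801 3.3334 0.0000 0.0000 0.0000
90.1394 74.0458 48.1493 6.4784 0.0000 0.0000 0.0000 0.0000

Δt=0.25829, u=1.26851, d=0.78832, q=0.47662, disc=e^(-rΔt)=0.98310
k=7 terminal: V=max(K-S,0) → 90.1394 74.0458 48.1493 6.4784 0.0000 0.0000 0.0000 0.0000
k=6: j=0 S=33.5149 intr=83.0451 cont=81.0749 V=83.0451[EX]; j=1 S=53.9298 intr=62.6302 cont=60.6601 V=62.6302[EX]; j=2 S=86.7799 intr=29.7801 cont=27.8099 V=29.7801[EX]; j=3 S=139.6400 intr=0.0000 cont=3.3334 V=3.3334[hold]; j=4 S=224.6986 intr=0.0000 cont=0.0000 V=0.0000[hold]; j=5 S=361.5687 intr=0.0000 cont=0.0000 V=0.0000[hold]; j=6 S=581.8102 intr=0.0000 cont=0.0000 V=0.0000[hold]  S*(6)=86.7799
k=5: j=0 S=42.5142 intr=74.0458 cont=72.0757 V=74.0458[EX]; j=1 S=68.4107 intr=48.1493 cont=46.1792 V=48.1493[EX]; j=2 S=110.0816 intr=6.4784 cont=16.8847 V=16.8847[hold]; j=3 S=177.1353 intr=0.0000 cont=1.7151 V=1.7151[hold]; j=4 S=285.0333 intr=0.0000 cont=0.0000 V=0.0000[hold]; j=5 S=458.6550 intr=0.0000 cont=0.0000 V=0.0000[hold]  S*(5)=68.4107
k=4: j=0 S=53.9298 intr=62.6302 cont=60.6601 V=62.6302[EX]; j=1 S=86.7799 intr=29.7801 cont=32.6859 V=32.6859[hold]; j=2 S=139.6400 intr=0.0000 cont=9.4914 V=9.4914[hold]; j=3 S=224.6986 intr=0.0000 cont=0.8825 V=0.8825[hold]; j=4 S=361.5687 intr=0.0000 cont=0.0000 V=0.0000[hold]  S*(4)=53.9298
k=3: j=0 S=68.4107 intr=48.1493 cont=47.5407 V=48.1493[EX]; j=1 S=110.0816 intr=6.4784 cont=21.2653 V=21.2653[hold]; j=2 S=177.1353 intr=0.0000 cont=5.2971 V=5.2971[hold]; j=3 S=285.0333 intr=0.0000 cont=0.4541 V=0.4541[hold]  S*(3)=68.4107
k=2: j=0 S=86.7799 intr=29.7801 cont=34.7385 V=34.7385[hold]; j=1 S=139.6400 intr=0.0000 cont=13.4237 V=13.4237[hold]; j=2 S=224.6986 intr=0.0000 cont=2.9383 V=2.9383[hold]  S*(2)=-
k=1: j=0 S=110.0816 intr=6.4784 cont=24.1640 V=24.1640[hold]; j=1 S=177.1353 intr=0.0000 cont=8.2837 V=8.2837[hold]  S*(1)=-
k=0: j=0 S=139.6400 intr=0.0000 cont=16.3146 V=16.3146[hold]  S*(0)=-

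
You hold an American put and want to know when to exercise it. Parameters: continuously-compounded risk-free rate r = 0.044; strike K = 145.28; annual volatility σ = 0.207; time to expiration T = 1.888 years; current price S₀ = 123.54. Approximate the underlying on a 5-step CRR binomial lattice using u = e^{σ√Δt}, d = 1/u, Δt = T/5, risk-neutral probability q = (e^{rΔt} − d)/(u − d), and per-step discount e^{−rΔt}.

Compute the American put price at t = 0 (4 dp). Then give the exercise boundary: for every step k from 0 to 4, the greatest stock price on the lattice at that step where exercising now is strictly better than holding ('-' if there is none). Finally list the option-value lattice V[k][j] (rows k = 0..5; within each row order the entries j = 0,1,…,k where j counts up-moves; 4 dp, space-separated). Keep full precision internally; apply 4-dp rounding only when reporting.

Δt=0.37760  u=1.13564  d=0.88056  q=0.53392  discount=0.98352
step 5 (expiry): payoffs max(K−S,0) = 79.8771 60.9308 36.4959 4.9826 0.0000 0.0000
step 4: (k=4,j=0): S=74.2744, (K−S)⁺=71.0056, hold=68.6118 ⇒ V=71.0056 exercise | (k=4,j=1): S=95.7907, (K−S)⁺=49.4893, hold=47.0955 ⇒ V=49.4893 exercise | (k=4,j=2): S=123.5400, (K−S)⁺=21.7400, hold=19.3462 ⇒ V=21.7400 exercise | (k=4,j=3): S=159.3279, (K−S)⁺=0.0000, hold=2.2840 ⇒ V=2.2840 continue | (k=4,j=4): S=205.4832, (K−S)⁺=0.0000, hold=0.0000 ⇒ V=0.0000 continue  boundary S*=123.5400
step 3: (k=3,j=0): S=84.3492, (K−S)⁺=60.9308, hold=58.5370 ⇒ V=60.9308 exercise | (k=3,j=1): S=108.7841, (K−S)⁺=36.4959, hold=34.1021 ⇒ V=36.4959 exercise | (k=3,j=2): S=140.2974, (K−S)⁺=4.9826, hold=11.1650 ⇒ V=11.1650 continue | (k=3,j=3): S=180.9398, (K−S)⁺=0.0000, hold=1.0470 ⇒ V=1.0470 continue  boundary S*=108.7841
step 2: (k=2,j=0): S=95.7907, (K−S)⁺=49.4893, hold=47.0955 ⇒ V=49.4893 exercise | (k=2,j=1): S=123.5400, (K−S)⁺=21.7400, hold=22.5927 ⇒ V=22.5927 continue | (k=2,j=2): S=159.3279, (K−S)⁺=0.0000, hold=5.6679 ⇒ V=5.6679 continue  boundary S*=95.7907
step 1: (k=1,j=0): S=108.7841, (K−S)⁺=36.4959, hold=34.5499 ⇒ V=36.4959 exercise | (k=1,j=1): S=140.2974, (K−S)⁺=4.9826, hold=13.3328 ⇒ V=13.3328 continue  boundary S*=108.7841
step 0: (k=0,j=0): S=123.5400, (K−S)⁺=21.7400, hold=23.7311 ⇒ V=23.7311 continue  boundary S*=-

price = 23.7311
boundary = - 108.7841 95.7907 108.7841 123.5400
tree:
23.7311
36.4959 13.3328
49.4893 22.5927 5.6679
60.9308 36.4959 11.1650 1.0470
71.0056 49.4893 21.7400 2.2840 0.0000
79.8771 60.9308 36.4959 4.9826 0.0000 0.0000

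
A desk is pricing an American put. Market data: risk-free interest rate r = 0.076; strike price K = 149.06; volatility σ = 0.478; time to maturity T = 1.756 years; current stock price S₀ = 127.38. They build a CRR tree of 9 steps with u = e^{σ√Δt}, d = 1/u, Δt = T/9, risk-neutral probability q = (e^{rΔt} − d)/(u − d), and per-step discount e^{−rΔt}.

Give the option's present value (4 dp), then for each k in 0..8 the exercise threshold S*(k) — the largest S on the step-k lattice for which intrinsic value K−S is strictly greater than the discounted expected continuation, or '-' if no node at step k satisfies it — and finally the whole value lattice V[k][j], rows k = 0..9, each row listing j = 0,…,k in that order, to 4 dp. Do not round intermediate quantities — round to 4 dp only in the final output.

price = 37.2422
boundary = - - 83.5041 67.6101 83.5041 67.6101 83.5041 103.1347 83.5041
tree:
37.2422
50.1513 24.5511
65.5559 35.1837 13.9084
81.4499 48.8852 21.5792 6.1126
94.3187 65.5559 32.5207 10.5133 1.5823
104.7381 81.4499 47.2548 17.7262 3.1035 0.0000
113.1743 94.3187 65.5559 29.0912 6.0869 0.0000 0.0000
120.0047 104.7381 81.4499 45.9253 11.9385 0.0000 0.0000 0.0000
125.5351 113.1743 94.3187 65.5559 23.4154 0.0000 0.0000 0.0000 0.0000
130.0128 120.0047 104.7381 81.4499 45.9253 0.0000 0.0000 0.0000 0.0000 0.0000

params: Δt=0.19511 u=1.23508 d=0.80966 q=0.48253 e^(-rΔt)=0.98528
t_9 payoffs: 130.0128 120.0047 104.7381 81.4499 45.9253 0.0000 0.0000 0.0000 0.0000 0.0000
t_8: node(8,0) S=23.5249 payoff=125.5351 vs cont=123.3410 → 125.5351 [stop]  node(8,1) S=35.8857 payoff=113.1743 vs cont=110.9803 → 113.1743 [stop]  node(8,2) S=54.7413 payoff=94.3187 vs cont=92.1247 → 94.3187 [stop]  node(8,3) S=83.5041 payoff=65.5559 vs cont=63.3618 → 65.5559 [stop]  node(8,4) S=127.3800 payoff=21.6800 vs cont=23.4154 → 23.4154 [wait]  node(8,5) S=194.3097 payoff=0.0000 vs cont=0.0000 → 0.0000 [wait]  node(8,6) S=296.4064 payoff=0.0000 vs cont=0.0000 → 0.0000 [wait]  node(8,7) S=452.1482 payoff=0.0000 vs cont=0.0000 → 0.0000 [wait]  node(8,8) S=689.7219 payoff=0.0000 vs cont=0.0000 → 0.0000 [wait]  ⇒ S*(8)=83.5041
t_7: node(7,0) S=29.0553 payoff=120.0047 vs cont=117.8107 → 120.0047 [stop]  node(7,1) S=44.3219 payoff=104.7381 vs cont=102.5441 → 104.7381 [stop]  node(7,2) S=67.6101 payoff=81.4499 vs cont=79.2559 → 81.4499 [stop]  node(7,3) S=103.1347 payoff=45.9253 vs cont=44.5564 → 45.9253 [stop]  node(7,4) S=157.3250 payoff=0.0000 vs cont=11.9385 → 11.9385 [wait]  node(7,5) S=239.9888 payoff=0.0000 vs cont=0.0000 → 0.0000 [wait]  node(7,6) S=366.0869 payoff=0.0000 vs cont=0.0000 → 0.0000 [wait]  node(7,7) S=558.4411 payoff=0.0000 vs cont=0.0000 → 0.0000 [wait]  ⇒ S*(7)=103.1347
t_6: node(6,0) S=35.8857 payoff=113.1743 vs cont=110.9803 → 113.1743 [stop]  node(6,1) S=54.7413 payoff=94.3187 vs cont=92.1247 → 94.3187 [stop]  node(6,2) S=83.5041 payoff=65.5559 vs cont=63.3618 → 65.5559 [stop]  node(6,3) S=127.3800 payoff=21.6800 vs cont=29.0912 → 29.0912 [wait]  node(6,4) S=194.3097 payoff=0.0000 vs cont=6.0869 → 6.0869 [wait]  node(6,5) S=296.4064 payoff=0.0000 vs cont=0.0000 → 0.0000 [wait]  node(6,6) S=452.1482 payoff=0.0000 vs cont=0.0000 → 0.0000 [wait]  ⇒ S*(6)=83.5041
t_5: node(5,0) S=44.3219 payoff=104.7381 vs cont=102.5441 → 104.7381 [stop]  node(5,1) S=67.6101 payoff=81.4499 vs cont=79.2559 → 81.4499 [stop]  node(5,2) S=103.1347 payoff=45.9253 vs cont=47.2548 → 47.2548 [wait]  node(5,3) S=157.3250 payoff=0.0000 vs cont=17.7262 → 17.7262 [wait]  node(5,4) S=239.9888 payoff=0.0000 vs cont=3.1035 → 3.1035 [wait]  node(5,5) S=366.0869 payoff=0.0000 vs cont=0.0000 → 0.0000 [wait]  ⇒ S*(5)=67.6101
t_4: node(4,0) S=54.7413 payoff=94.3187 vs cont=92.1247 → 94.3187 [stop]  node(4,1) S=83.5041 payoff=65.5559 vs cont=63.9939 → 65.5559 [stop]  node(4,2) S=127.3800 payoff=21.6800 vs cont=32.5207 → 32.5207 [wait]  node(4,3) S=194.3097 payoff=0.0000 vs cont=10.5133 → 10.5133 [wait]  node(4,4) S=296.4064 payoff=0.0000 vs cont=1.5823 → 1.5823 [wait]  ⇒ S*(4)=83.5041
t_3: node(3,0) S=67.6101 payoff=81.4499 vs cont=79.2559 → 81.4499 [stop]  node(3,1) S=103.1347 payoff=45.9253 vs cont=48.8852 → 48.8852 [wait]  node(3,2) S=157.3250 payoff=0.0000 vs cont=21.5792 → 21.5792 [wait]  node(3,3) S=239.9888 payoff=0.0000 vs cont=6.1126 → 6.1126 [wait]  ⇒ S*(3)=67.6101
t_2: node(2,0) S=83.5041 payoff=65.5559 vs cont=64.7690 → 65.5559 [stop]  node(2,1) S=127.3800 payoff=21.6800 vs cont=35.1837 → 35.1837 [wait]  node(2,2) S=194.3097 payoff=0.0000 vs cont=13.9084 → 13.9084 [wait]  ⇒ S*(2)=83.5041
t_1: node(1,0) S=103.1347 payoff=45.9253 vs cont=50.1513 → 50.1513 [wait]  node(1,1) S=157.3250 payoff=0.0000 vs cont=24.5511 → 24.5511 [wait]  ⇒ S*(1)=-
t_0: node(0,0) S=127.3800 payoff=21.6800 vs cont=37.2422 → 37.2422 [wait]  ⇒ S*(0)=-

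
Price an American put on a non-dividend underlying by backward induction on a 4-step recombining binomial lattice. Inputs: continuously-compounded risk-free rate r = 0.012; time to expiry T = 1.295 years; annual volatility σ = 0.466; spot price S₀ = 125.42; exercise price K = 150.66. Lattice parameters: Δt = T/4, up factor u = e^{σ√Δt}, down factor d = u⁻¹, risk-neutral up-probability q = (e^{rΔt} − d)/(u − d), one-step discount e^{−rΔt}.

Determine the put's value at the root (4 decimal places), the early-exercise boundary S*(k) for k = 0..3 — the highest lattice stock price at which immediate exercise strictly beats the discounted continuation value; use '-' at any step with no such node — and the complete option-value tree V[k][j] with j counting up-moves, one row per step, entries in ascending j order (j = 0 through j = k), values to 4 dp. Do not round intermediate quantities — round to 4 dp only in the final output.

params: Δt=0.32375 u=1.30363 d=0.76709 q=0.44135 e^(-rΔt)=0.99612
t_4 payoffs: 107.2335 76.8592 25.2400 0.0000 0.0000
t_3: node(3,0) S=56.6119 payoff=94.0481 vs cont=93.4639 → 94.0481 [stop]  node(3,1) S=96.2086 payoff=54.4514 vs cont=53.8672 → 54.4514 [stop]  node(3,2) S=163.5008 payoff=0.0000 vs cont=14.0456 → 14.0456 [wait]  node(3,3) S=277.8598 payoff=0.0000 vs cont=0.0000 → 0.0000 [wait]  ⇒ S*(3)=96.2086
t_2: node(2,0) S=73.8008 payoff=76.8592 vs cont=76.2751 → 76.8592 [stop]  node(2,1) S=125.4200 payoff=25.2400 vs cont=36.4762 → 36.4762 [wait]  node(2,2) S=213.1438 payoff=0.0000 vs cont=7.8161 → 7.8161 [wait]  ⇒ S*(2)=73.8008
t_1: node(1,0) S=96.2086 payoff=54.4514 vs cont=58.8071 → 58.8071 [wait]  node(1,1) S=163.5008 payoff=0.0000 vs cont=23.7346 → 23.7346 [wait]  ⇒ S*(1)=-
t_0: node(0,0) S=125.4200 payoff=25.2400 vs cont=43.1597 → 43.1597 [wait]  ⇒ S*(0)=-

price = 43.1597
boundary = - - 73.8008 96.2086
tree:
43.1597
58.8071 23.7346
76.8592 36.4762 7.8161
94.0481 54.4514 14.0456 0.0000
107.2335 76.8592 25.2400 0.0000 0.0000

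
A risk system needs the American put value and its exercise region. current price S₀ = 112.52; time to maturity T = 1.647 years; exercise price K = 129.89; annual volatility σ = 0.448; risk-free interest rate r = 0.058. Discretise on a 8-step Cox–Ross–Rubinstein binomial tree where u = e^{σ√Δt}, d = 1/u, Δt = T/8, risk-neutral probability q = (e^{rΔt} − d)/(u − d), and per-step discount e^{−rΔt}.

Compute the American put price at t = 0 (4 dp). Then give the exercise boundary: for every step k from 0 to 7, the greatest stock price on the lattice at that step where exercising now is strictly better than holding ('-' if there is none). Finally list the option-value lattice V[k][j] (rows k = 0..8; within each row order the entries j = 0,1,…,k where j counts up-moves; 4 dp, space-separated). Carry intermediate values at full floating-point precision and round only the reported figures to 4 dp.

price = 31.7029
boundary = - - 74.9323 61.1489 74.9323 61.1489 74.9323 91.8226
tree:
31.7029
42.3916 20.8586
54.9577 29.7710 11.6766
68.7411 41.1906 18.0822 4.9940
79.9891 54.9577 27.2319 8.5721 1.2229
89.1681 68.7411 39.5867 14.4611 2.3741 0.0000
96.6587 79.9891 54.9577 23.8413 4.6090 0.0000 0.0000
102.7714 89.1681 68.7411 38.0674 8.9475 0.0000 0.0000 0.0000
107.7597 96.6587 79.9891 54.9577 17.3700 0.0000 0.0000 0.0000 0.0000

Δt=0.20588, u=1.22541, d=0.81606, q=0.47870, disc=e^(-rΔt)=0.98813
k=8 terminal: V=max(K-S,0) → 107.7597 96.6587 79.9891 54.9577 17.3700 0.0000 0.0000 0.0000 0.0000
k=7: j=0 S=27.1186 intr=102.7714 cont=101.2296 V=102.7714[EX]; j=1 S=40.7219 intr=89.1681 cont=87.6264 V=89.1681[EX]; j=2 S=61.1489 intr=68.7411 cont=67.1993 V=68.7411[EX]; j=3 S=91.8226 intr=38.0674 cont=36.5257 V=38.0674[EX]; j=4 S=137.8828 intr=0.0000 cont=8.9475 V=8.9475[hold]; j=5 S=207.0479 intr=0.0000 cont=0.0000 V=0.0000[hold]; j=6 S=310.9078 intr=0.0000 cont=0.0000 V=0.0000[hold]; j=7 S=466.8661 intr=0.0000 cont=0.0000 V=0.0000[hold]  S*(7)=91.8226
k=6: j=0 S=33.2313 intr=96.6587 cont=95.1169 V=96.6587[EX]; j=1 S=49.9009 intr=79.9891 cont=78.4474 V=79.9891[EX]; j=2 S=74.9323 intr=54.9577 cont=53.4160 V=54.9577[EX]; j=3 S=112.5200 intr=17.3700 cont=23.8413 V=23.8413[hold]; j=4 S=168.9626 intr=0.0000 cont=4.6090 V=4.6090[hold]; j=5 S=253.7179 intr=0.0000 cont=0.0000 V=0.0000[hold]; j=6 S=380.9886 intr=0.0000 cont=0.0000 V=0.0000[hold]  S*(6)=74.9323
k=5: j=0 S=40.7219 intr=89.1681 cont=87.6264 V=89.1681[EX]; j=1 S=61.1489 intr=68.7411 cont=67.1993 V=68.7411[EX]; j=2 S=91.8226 intr=38.0674 cont=39.5867 V=39.5867[hold]; j=3 S=137.8828 intr=0.0000 cont=14.4611 V=14.4611[hold]; j=4 S=207.0479 intr=0.0000 cont=2.3741 V=2.3741[hold]; j=5 S=310.9078 intr=0.0000 cont=0.0000 V=0.0000[hold]  S*(5)=61.1489
k=4: j=0 S=49.9009 intr=79.9891 cont=78.4474 V=79.9891[EX]; j=1 S=74.9323 intr=54.9577 cont=54.1346 V=54.9577[EX]; j=2 S=112.5200 intr=17.3700 cont=27.2319 V=27.2319[hold]; j=3 S=168.9626 intr=0.0000 cont=8.5721 V=8.5721[hold]; j=4 S=253.7179 intr=0.0000 cont=1.2229 V=1.2229[hold]  S*(4)=74.9323
k=3: j=0 S=61.1489 intr=68.7411 cont=67.1993 V=68.7411[EX]; j=1 S=91.8226 intr=38.0674 cont=41.1906 V=41.1906[hold]; j=2 S=137.8828 intr=0.0000 cont=18.0822 V=18.0822[hold]; j=3 S=207.0479 intr=0.0000 cont=4.9940 V=4.9940[hold]  S*(3)=61.1489
k=2: j=0 S=74.9323 intr=54.9577 cont=54.8932 V=54.9577[EX]; j=1 S=112.5200 intr=17.3700 cont=29.7710 V=29.7710[hold]; j=2 S=168.9626 intr=0.0000 cont=11.6766 V=11.6766[hold]  S*(2)=74.9323
k=1: j=0 S=91.8226 intr=38.0674 cont=42.3916 V=42.3916[hold]; j=1 S=137.8828 intr=0.0000 cont=20.8586 V=20.8586[hold]  S*(1)=-
k=0: j=0 S=112.5200 intr=17.3700 cont=31.7029 V=31.7029[hold]  S*(0)=-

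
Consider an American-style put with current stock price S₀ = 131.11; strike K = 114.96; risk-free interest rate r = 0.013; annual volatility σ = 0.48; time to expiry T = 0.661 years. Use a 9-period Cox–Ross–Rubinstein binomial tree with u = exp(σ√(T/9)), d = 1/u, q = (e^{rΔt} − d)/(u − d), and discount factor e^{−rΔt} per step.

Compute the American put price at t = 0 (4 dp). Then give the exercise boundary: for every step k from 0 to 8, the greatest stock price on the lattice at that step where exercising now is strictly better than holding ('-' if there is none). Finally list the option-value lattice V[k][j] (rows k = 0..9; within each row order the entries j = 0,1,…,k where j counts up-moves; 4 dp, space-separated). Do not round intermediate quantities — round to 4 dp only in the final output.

price = 11.1757
boundary = - - - - - 68.4170 77.9217 88.7468 101.0758
tree:
11.1757
15.8404 5.9630
21.8507 9.1273 2.4238
29.2041 13.6422 4.0787 0.5714
37.6342 19.8021 6.7566 1.0816 0.0000
46.5430 27.7122 10.9648 2.0473 0.0000 0.0000
54.8883 37.0383 17.3016 3.8752 0.0000 0.0000 0.0000
62.2157 46.5430 26.2132 7.3352 0.0000 0.0000 0.0000 0.0000
68.6493 54.8883 37.0383 13.8842 0.0000 0.0000 0.0000 0.0000 0.0000
74.2982 62.2157 46.5430 26.2132 0.0000 0.0000 0.0000 0.0000 0.0000 0.0000

params: Δt=0.07344 u=1.13892 d=0.87802 q=0.47119 e^(-rΔt)=0.99905
t_9 payoffs: 74.2982 62.2157 46.5430 26.2132 0.0000 0.0000 0.0000 0.0000 0.0000 0.0000
t_8: node(8,0) S=46.3107 payoff=68.6493 vs cont=68.5396 → 68.6493 [stop]  node(8,1) S=60.0717 payoff=54.8883 vs cont=54.7786 → 54.8883 [stop]  node(8,2) S=77.9217 payoff=37.0383 vs cont=36.9286 → 37.0383 [stop]  node(8,3) S=101.0758 payoff=13.8842 vs cont=13.8487 → 13.8842 [stop]  node(8,4) S=131.1100 payoff=0.0000 vs cont=0.0000 → 0.0000 [wait]  node(8,5) S=170.0687 payoff=0.0000 vs cont=0.0000 → 0.0000 [wait]  node(8,6) S=220.6039 payoff=0.0000 vs cont=0.0000 → 0.0000 [wait]  node(8,7) S=286.1554 payoff=0.0000 vs cont=0.0000 → 0.0000 [wait]  node(8,8) S=371.1852 payoff=0.0000 vs cont=0.0000 → 0.0000 [wait]  ⇒ S*(8)=101.0758
t_7: node(7,0) S=52.7443 payoff=62.2157 vs cont=62.1060 → 62.2157 [stop]  node(7,1) S=68.4170 payoff=46.5430 vs cont=46.4333 → 46.5430 [stop]  node(7,2) S=88.7468 payoff=26.2132 vs cont=26.1035 → 26.2132 [stop]  node(7,3) S=115.1175 payoff=0.0000 vs cont=7.3352 → 7.3352 [wait]  node(7,4) S=149.3242 payoff=0.0000 vs cont=0.0000 → 0.0000 [wait]  node(7,5) S=193.6952 payoff=0.0000 vs cont=0.0000 → 0.0000 [wait]  node(7,6) S=251.2509 payoff=0.0000 vs cont=0.0000 → 0.0000 [wait]  node(7,7) S=325.9089 payoff=0.0000 vs cont=0.0000 → 0.0000 [wait]  ⇒ S*(7)=88.7468
t_6: node(6,0) S=60.0717 payoff=54.8883 vs cont=54.7786 → 54.8883 [stop]  node(6,1) S=77.9217 payoff=37.0383 vs cont=36.9286 → 37.0383 [stop]  node(6,2) S=101.0758 payoff=13.8842 vs cont=17.3016 → 17.3016 [wait]  node(6,3) S=131.1100 payoff=0.0000 vs cont=3.8752 → 3.8752 [wait]  node(6,4) S=170.0687 payoff=0.0000 vs cont=0.0000 → 0.0000 [wait]  node(6,5) S=220.6039 payoff=0.0000 vs cont=0.0000 → 0.0000 [wait]  node(6,6) S=286.1554 payoff=0.0000 vs cont=0.0000 → 0.0000 [wait]  ⇒ S*(6)=77.9217
t_5: node(5,0) S=68.4170 payoff=46.5430 vs cont=46.4333 → 46.5430 [stop]  node(5,1) S=88.7468 payoff=26.2132 vs cont=27.7122 → 27.7122 [wait]  node(5,2) S=115.1175 payoff=0.0000 vs cont=10.9648 → 10.9648 [wait]  node(5,3) S=149.3242 payoff=0.0000 vs cont=2.0473 → 2.0473 [wait]  node(5,4) S=193.6952 payoff=0.0000 vs cont=0.0000 → 0.0000 [wait]  node(5,5) S=251.2509 payoff=0.0000 vs cont=0.0000 → 0.0000 [wait]  ⇒ S*(5)=68.4170
t_4: node(4,0) S=77.9217 payoff=37.0383 vs cont=37.6342 → 37.6342 [wait]  node(4,1) S=101.0758 payoff=13.8842 vs cont=19.8021 → 19.8021 [wait]  node(4,2) S=131.1100 payoff=0.0000 vs cont=6.7566 → 6.7566 [wait]  node(4,3) S=170.0687 payoff=0.0000 vs cont=1.0816 → 1.0816 [wait]  node(4,4) S=220.6039 payoff=0.0000 vs cont=0.0000 → 0.0000 [wait]  ⇒ S*(4)=-
t_3: node(3,0) S=88.7468 payoff=26.2132 vs cont=29.2041 → 29.2041 [wait]  node(3,1) S=115.1175 payoff=0.0000 vs cont=13.6422 → 13.6422 [wait]  node(3,2) S=149.3242 payoff=0.0000 vs cont=4.0787 → 4.0787 [wait]  node(3,3) S=193.6952 payoff=0.0000 vs cont=0.5714 → 0.5714 [wait]  ⇒ S*(3)=-
t_2: node(2,0) S=101.0758 payoff=13.8842 vs cont=21.8507 → 21.8507 [wait]  node(2,1) S=131.1100 payoff=0.0000 vs cont=9.1273 → 9.1273 [wait]  node(2,2) S=170.0687 payoff=0.0000 vs cont=2.4238 → 2.4238 [wait]  ⇒ S*(2)=-
t_1: node(1,0) S=115.1175 payoff=0.0000 vs cont=15.8404 → 15.8404 [wait]  node(1,1) S=149.3242 payoff=0.0000 vs cont=5.9630 → 5.9630 [wait]  ⇒ S*(1)=-
t_0: node(0,0) S=131.1100 payoff=0.0000 vs cont=11.1757 → 11.1757 [wait]  ⇒ S*(0)=-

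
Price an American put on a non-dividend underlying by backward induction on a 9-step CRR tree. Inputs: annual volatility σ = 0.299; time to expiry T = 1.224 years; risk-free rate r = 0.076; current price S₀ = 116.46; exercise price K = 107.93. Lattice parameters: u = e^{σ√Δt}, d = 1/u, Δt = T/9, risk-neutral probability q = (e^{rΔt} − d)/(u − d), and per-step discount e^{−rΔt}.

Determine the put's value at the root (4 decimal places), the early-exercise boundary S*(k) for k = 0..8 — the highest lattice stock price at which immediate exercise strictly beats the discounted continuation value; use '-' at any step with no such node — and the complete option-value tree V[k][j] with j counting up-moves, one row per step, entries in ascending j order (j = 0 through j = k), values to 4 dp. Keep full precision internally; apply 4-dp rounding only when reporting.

Δt=0.13600  u=1.11657  d=0.89560  q=0.51948  discount=0.98972
step 9 (expiry): payoffs max(K−S,0) = 64.7596 54.1077 40.8276 24.2709 3.6289 0.0000 0.0000 0.0000 0.0000 0.0000
step 8: (k=8,j=0): S=48.2030, (K−S)⁺=59.7270, hold=58.6172 ⇒ V=59.7270 exercise | (k=8,j=1): S=60.0966, (K−S)⁺=47.8334, hold=46.7236 ⇒ V=47.8334 exercise | (k=8,j=2): S=74.9248, (K−S)⁺=33.0052, hold=31.8954 ⇒ V=33.0052 exercise | (k=8,j=3): S=93.4117, (K−S)⁺=14.5183, hold=13.4085 ⇒ V=14.5183 exercise | (k=8,j=4): S=116.4600, (K−S)⁺=0.0000, hold=1.7258 ⇒ V=1.7258 continue | (k=8,j=5): S=145.1952, (K−S)⁺=0.0000, hold=0.0000 ⇒ V=0.0000 continue | (k=8,j=6): S=181.0206, (K−S)⁺=0.0000, hold=0.0000 ⇒ V=0.0000 continue | (k=8,j=7): S=225.6855, (K−S)⁺=0.0000, hold=0.0000 ⇒ V=0.0000 continue | (k=8,j=8): S=281.3709, (K−S)⁺=0.0000, hold=0.0000 ⇒ V=0.0000 continue  boundary S*=93.4117
step 7: (k=7,j=0): S=53.8223, (K−S)⁺=54.1077, hold=52.9979 ⇒ V=54.1077 exercise | (k=7,j=1): S=67.1024, (K−S)⁺=40.8276, hold=39.7178 ⇒ V=40.8276 exercise | (k=7,j=2): S=83.6591, (K−S)⁺=24.2709, hold=23.1610 ⇒ V=24.2709 exercise | (k=7,j=3): S=104.3011, (K−S)⁺=3.6289, hold=7.7919 ⇒ V=7.7919 continue | (k=7,j=4): S=130.0363, (K−S)⁺=0.0000, hold=0.8208 ⇒ V=0.8208 continue | (k=7,j=5): S=162.1213, (K−S)⁺=0.0000, hold=0.0000 ⇒ V=0.0000 continue | (k=7,j=6): S=202.1230, (K−S)⁺=0.0000, hold=0.0000 ⇒ V=0.0000 continue | (k=7,j=7): S=251.9947, (K−S)⁺=0.0000, hold=0.0000 ⇒ V=0.0000 continue  boundary S*=83.6591
step 6: (k=6,j=0): S=60.0966, (K−S)⁺=47.8334, hold=46.7236 ⇒ V=47.8334 exercise | (k=6,j=1): S=74.9248, (K−S)⁺=33.0052, hold=31.8954 ⇒ V=33.0052 exercise | (k=6,j=2): S=93.4117, (K−S)⁺=14.5183, hold=15.5489 ⇒ V=15.5489 continue | (k=6,j=3): S=116.4600, (K−S)⁺=0.0000, hold=4.1277 ⇒ V=4.1277 continue | (k=6,j=4): S=145.1952, (K−S)⁺=0.0000, hold=0.3903 ⇒ V=0.3903 continue | (k=6,j=5): S=181.0206, (K−S)⁺=0.0000, hold=0.0000 ⇒ V=0.0000 continue | (k=6,j=6): S=225.6855, (K−S)⁺=0.0000, hold=0.0000 ⇒ V=0.0000 continue  boundary S*=74.9248
step 5: (k=5,j=0): S=67.1024, (K−S)⁺=40.8276, hold=39.7178 ⇒ V=40.8276 exercise | (k=5,j=1): S=83.6591, (K−S)⁺=24.2709, hold=23.6909 ⇒ V=24.2709 exercise | (k=5,j=2): S=104.3011, (K−S)⁺=3.6289, hold=9.5170 ⇒ V=9.5170 continue | (k=5,j=3): S=130.0363, (K−S)⁺=0.0000, hold=2.1637 ⇒ V=2.1637 continue | (k=5,j=4): S=162.1213, (K−S)⁺=0.0000, hold=0.1856 ⇒ V=0.1856 continue | (k=5,j=5): S=202.1230, (K−S)⁺=0.0000, hold=0.0000 ⇒ V=0.0000 continue  boundary S*=83.6591
step 4: (k=4,j=0): S=74.9248, (K−S)⁺=33.0052, hold=31.8954 ⇒ V=33.0052 exercise | (k=4,j=1): S=93.4117, (K−S)⁺=14.5183, hold=16.4358 ⇒ V=16.4358 continue | (k=4,j=2): S=116.4600, (K−S)⁺=0.0000, hold=5.6385 ⇒ V=5.6385 continue | (k=4,j=3): S=145.1952, (K−S)⁺=0.0000, hold=1.1245 ⇒ V=1.1245 continue | (k=4,j=4): S=181.0206, (K−S)⁺=0.0000, hold=0.0883 ⇒ V=0.0883 continue  boundary S*=74.9248
step 3: (k=3,j=0): S=83.6591, (K−S)⁺=24.2709, hold=24.1469 ⇒ V=24.2709 exercise | (k=3,j=1): S=104.3011, (K−S)⁺=3.6289, hold=10.7155 ⇒ V=10.7155 continue | (k=3,j=2): S=130.0363, (K−S)⁺=0.0000, hold=3.2597 ⇒ V=3.2597 continue | (k=3,j=3): S=162.1213, (K−S)⁺=0.0000, hold=0.5802 ⇒ V=0.5802 continue  boundary S*=83.6591
step 2: (k=2,j=0): S=93.4117, (K−S)⁺=14.5183, hold=17.0520 ⇒ V=17.0520 continue | (k=2,j=1): S=116.4600, (K−S)⁺=0.0000, hold=6.7720 ⇒ V=6.7720 continue | (k=2,j=2): S=145.1952, (K−S)⁺=0.0000, hold=1.8485 ⇒ V=1.8485 continue  boundary S*=-
step 1: (k=1,j=0): S=104.3011, (K−S)⁺=3.6289, hold=11.5914 ⇒ V=11.5914 continue | (k=1,j=1): S=130.0363, (K−S)⁺=0.0000, hold=4.1711 ⇒ V=4.1711 continue  boundary S*=-
step 0: (k=0,j=0): S=116.4600, (K−S)⁺=0.0000, hold=7.6571 ⇒ V=7.6571 continue  boundary S*=-

price = 7.6571
boundary = - - - 83.6591 74.9248 83.6591 74.9248 83.6591 93.4117
tree:
7.6571
11.5914 4.1711
17.0520 6.7720 1.8485
24.2709 10.7155 3.2597 0.5802
33.0052 16.4358 5.6385 1.1245 0.0883
40.8276 24.2709 9.5170 2.1637 0.1856 0.0000
47.8334 33.0052 15.5489 4.1277 0.3903 0.0000 0.0000
54.1077 40.8276 24.2709 7.7919 0.8208 0.0000 0.0000 0.0000
59.7270 47.8334 33.0052 14.5183 1.7258 0.0000 0.0000 0.0000 0.0000
64.7596 54.1077 40.8276 24.2709 3.6289 0.0000 0.0000 0.0000 0.0000 0.0000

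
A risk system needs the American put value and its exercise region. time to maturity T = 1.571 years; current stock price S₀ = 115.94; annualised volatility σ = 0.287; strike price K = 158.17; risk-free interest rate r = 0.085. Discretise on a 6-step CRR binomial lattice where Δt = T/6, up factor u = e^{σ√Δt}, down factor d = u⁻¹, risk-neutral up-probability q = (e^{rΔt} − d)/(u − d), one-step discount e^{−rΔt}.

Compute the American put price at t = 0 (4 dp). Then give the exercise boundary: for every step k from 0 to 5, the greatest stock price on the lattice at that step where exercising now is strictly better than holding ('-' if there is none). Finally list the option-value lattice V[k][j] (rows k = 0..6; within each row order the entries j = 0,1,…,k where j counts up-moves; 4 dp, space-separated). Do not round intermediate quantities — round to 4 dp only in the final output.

Δt=0.26183, u=1.15819, d=0.86342, q=0.53970, disc=e^(-rΔt)=0.97799
k=6 terminal: V=max(K-S,0) → 110.1349 93.7358 71.7379 42.2300 2.6481 0.0000 0.0000
k=5: j=0 S=55.6337 intr=102.5363 cont=99.0550 V=102.5363[EX]; j=1 S=74.6270 intr=83.5430 cont=80.0617 V=83.5430[EX]; j=2 S=100.1046 intr=58.0654 cont=54.5841 V=58.0654[EX]; j=3 S=134.2803 intr=23.8897 cont=20.4083 V=23.8897[EX]; j=4 S=180.1236 intr=0.0000 cont=1.1921 V=1.1921[hold]; j=5 S=241.6178 intr=0.0000 cont=0.0000 V=0.0000[hold]  S*(5)=134.2803
k=4: j=0 S=64.4342 intr=93.7358 cont=90.2544 V=93.7358[EX]; j=1 S=86.4321 intr=71.7379 cont=68.2566 V=71.7379[EX]; j=2 S=115.9400 intr=42.2300 cont=38.7487 V=42.2300[EX]; j=3 S=155.5219 intr=2.6481 cont=11.3836 V=11.3836[hold]; j=4 S=208.6171 intr=0.0000 cont=0.5366 V=0.5366[hold]  S*(4)=115.9400
k=3: j=0 S=74.6270 intr=83.5430 cont=80.0617 V=83.5430[EX]; j=1 S=100.1046 intr=58.0654 cont=54.5841 V=58.0654[EX]; j=2 S=134.2803 intr=23.8897 cont=25.0191 V=25.0191[hold]; j=3 S=180.1236 intr=0.0000 cont=5.4078 V=5.4078[hold]  S*(3)=100.1046
k=2: j=0 S=86.4321 intr=71.7379 cont=68.2566 V=71.7379[EX]; j=1 S=115.9400 intr=42.2300 cont=39.3448 V=42.2300[EX]; j=2 S=155.5219 intr=2.6481 cont=14.1172 V=14.1172[hold]  S*(2)=115.9400
k=1: j=0 S=100.1046 intr=58.0654 cont=54.5841 V=58.0654[EX]; j=1 S=134.2803 intr=23.8897 cont=26.4620 V=26.4620[hold]  S*(1)=100.1046
k=0: j=0 S=115.9400 intr=42.2300 cont=40.1064 V=42.2300[EX]  S*(0)=115.9400

price = 42.2300
boundary = 115.9400 100.1046 115.9400 100.1046 115.9400 134.2803
tree:
42.2300
58.0654 26.4620
71.7379 42.2300 14.1172
83.5430 58.0654 25.0191 5.4078
93.7358 71.7379 42.2300 11.3836 0.5366
102.5363 83.5430 58.0654 23.8897 1.1921 0.0000
110.1349 93.7358 71.7379 42.2300 2.6481 0.0000 0.0000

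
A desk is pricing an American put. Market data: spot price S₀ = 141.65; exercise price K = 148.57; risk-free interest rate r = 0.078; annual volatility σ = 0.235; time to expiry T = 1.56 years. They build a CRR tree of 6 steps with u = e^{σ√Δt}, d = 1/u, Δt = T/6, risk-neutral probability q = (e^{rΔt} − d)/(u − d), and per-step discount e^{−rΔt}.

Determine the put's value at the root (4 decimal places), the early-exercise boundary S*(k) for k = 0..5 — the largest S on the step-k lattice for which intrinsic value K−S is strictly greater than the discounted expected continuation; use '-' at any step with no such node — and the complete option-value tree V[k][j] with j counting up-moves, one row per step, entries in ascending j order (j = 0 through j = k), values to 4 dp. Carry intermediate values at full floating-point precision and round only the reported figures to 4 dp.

price = 14.1095
boundary = - - 111.4644 125.6540 111.4644 125.6540
tree:
14.1095
23.3132 7.2613
37.1056 13.1305 2.8301
49.6928 22.9160 5.7804 0.5724
60.8586 37.1056 11.6257 1.3137 0.0000
70.7635 49.6928 22.9160 3.0151 0.0000 0.0000
79.5499 60.8586 37.1056 6.9200 0.0000 0.0000 0.0000

params: Δt=0.26000 u=1.12730 d=0.88707 q=0.55536 e^(-rΔt)=0.97992
t_6 payoffs: 79.5499 60.8586 37.1056 6.9200 0.0000 0.0000 0.0000
t_5: node(5,0) S=77.8065 payoff=70.7635 vs cont=67.7809 → 70.7635 [stop]  node(5,1) S=98.8772 payoff=49.6928 vs cont=46.7102 → 49.6928 [stop]  node(5,2) S=125.6540 payoff=22.9160 vs cont=19.9333 → 22.9160 [stop]  node(5,3) S=159.6823 payoff=0.0000 vs cont=3.0151 → 3.0151 [wait]  node(5,4) S=202.9257 payoff=0.0000 vs cont=0.0000 → 0.0000 [wait]  node(5,5) S=257.8799 payoff=0.0000 vs cont=0.0000 → 0.0000 [wait]  ⇒ S*(5)=125.6540
t_4: node(4,0) S=87.7114 payoff=60.8586 vs cont=57.8760 → 60.8586 [stop]  node(4,1) S=111.4644 payoff=37.1056 vs cont=34.1229 → 37.1056 [stop]  node(4,2) S=141.6500 payoff=6.9200 vs cont=11.6257 → 11.6257 [wait]  node(4,3) S=180.0101 payoff=0.0000 vs cont=1.3137 → 1.3137 [wait]  node(4,4) S=228.7585 payoff=0.0000 vs cont=0.0000 → 0.0000 [wait]  ⇒ S*(4)=111.4644
t_3: node(3,0) S=98.8772 payoff=49.6928 vs cont=46.7102 → 49.6928 [stop]  node(3,1) S=125.6540 payoff=22.9160 vs cont=22.4942 → 22.9160 [stop]  node(3,2) S=159.6823 payoff=0.0000 vs cont=5.7804 → 5.7804 [wait]  node(3,3) S=202.9257 payoff=0.0000 vs cont=0.5724 → 0.5724 [wait]  ⇒ S*(3)=125.6540
t_2: node(2,0) S=111.4644 payoff=37.1056 vs cont=34.1229 → 37.1056 [stop]  node(2,1) S=141.6500 payoff=6.9200 vs cont=13.1305 → 13.1305 [wait]  node(2,2) S=180.0101 payoff=0.0000 vs cont=2.8301 → 2.8301 [wait]  ⇒ S*(2)=111.4644
t_1: node(1,0) S=125.6540 payoff=22.9160 vs cont=23.3132 → 23.3132 [wait]  node(1,1) S=159.6823 payoff=0.0000 vs cont=7.2613 → 7.2613 [wait]  ⇒ S*(1)=-
t_0: node(0,0) S=141.6500 payoff=6.9200 vs cont=14.1095 → 14.1095 [wait]  ⇒ S*(0)=-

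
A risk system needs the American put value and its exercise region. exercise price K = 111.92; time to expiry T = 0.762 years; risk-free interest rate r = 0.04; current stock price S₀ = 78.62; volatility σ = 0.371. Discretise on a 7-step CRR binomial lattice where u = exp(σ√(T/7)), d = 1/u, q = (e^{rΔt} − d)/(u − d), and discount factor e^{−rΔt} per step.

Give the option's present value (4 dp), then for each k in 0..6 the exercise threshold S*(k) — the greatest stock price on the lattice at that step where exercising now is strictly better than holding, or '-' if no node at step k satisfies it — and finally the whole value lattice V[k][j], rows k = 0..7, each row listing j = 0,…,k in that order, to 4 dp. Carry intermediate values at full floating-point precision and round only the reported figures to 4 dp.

Δt=0.10886  u=1.13021  d=0.88479  q=0.48722  discount=0.99566
step 7 (expiry): payoffs max(K−S,0) = 78.5457 69.2884 57.4632 42.3579 23.0627 0.0000 0.0000 0.0000
step 6: (k=6,j=0): S=37.7200, (K−S)⁺=74.2000, hold=73.7137 ⇒ V=74.2000 exercise | (k=6,j=1): S=48.1828, (K−S)⁺=63.7372, hold=63.2509 ⇒ V=63.7372 exercise | (k=6,j=2): S=61.5478, (K−S)⁺=50.3722, hold=49.8859 ⇒ V=50.3722 exercise | (k=6,j=3): S=78.6200, (K−S)⁺=33.3000, hold=32.8137 ⇒ V=33.3000 exercise | (k=6,j=4): S=100.4277, (K−S)⁺=11.4923, hold=11.7748 ⇒ V=11.7748 continue | (k=6,j=5): S=128.2844, (K−S)⁺=0.0000, hold=0.0000 ⇒ V=0.0000 continue | (k=6,j=6): S=163.8681, (K−S)⁺=0.0000, hold=0.0000 ⇒ V=0.0000 continue  boundary S*=78.6200
step 5: (k=5,j=0): S=42.6316, (K−S)⁺=69.2884, hold=68.8021 ⇒ V=69.2884 exercise | (k=5,j=1): S=54.4568, (K−S)⁺=57.4632, hold=56.9769 ⇒ V=57.4632 exercise | (k=5,j=2): S=69.5621, (K−S)⁺=42.3579, hold=41.8716 ⇒ V=42.3579 exercise | (k=5,j=3): S=88.8573, (K−S)⁺=23.0627, hold=22.7134 ⇒ V=23.0627 exercise | (k=5,j=4): S=113.5047, (K−S)⁺=0.0000, hold=6.0117 ⇒ V=6.0117 continue | (k=5,j=5): S=144.9887, (K−S)⁺=0.0000, hold=0.0000 ⇒ V=0.0000 continue  boundary S*=88.8573
step 4: (k=4,j=0): S=48.1828, (K−S)⁺=63.7372, hold=63.2509 ⇒ V=63.7372 exercise | (k=4,j=1): S=61.5478, (K−S)⁺=50.3722, hold=49.8859 ⇒ V=50.3722 exercise | (k=4,j=2): S=78.6200, (K−S)⁺=33.3000, hold=32.8137 ⇒ V=33.3000 exercise | (k=4,j=3): S=100.4277, (K−S)⁺=11.4923, hold=14.6910 ⇒ V=14.6910 continue | (k=4,j=4): S=128.2844, (K−S)⁺=0.0000, hold=3.0693 ⇒ V=3.0693 continue  boundary S*=78.6200
step 3: (k=3,j=0): S=54.4568, (K−S)⁺=57.4632, hold=56.9769 ⇒ V=57.4632 exercise | (k=3,j=1): S=69.5621, (K−S)⁺=42.3579, hold=41.8716 ⇒ V=42.3579 exercise | (k=3,j=2): S=88.8573, (K−S)⁺=23.0627, hold=24.1281 ⇒ V=24.1281 continue | (k=3,j=3): S=113.5047, (K−S)⁺=0.0000, hold=8.9895 ⇒ V=8.9895 continue  boundary S*=69.5621
step 2: (k=2,j=0): S=61.5478, (K−S)⁺=50.3722, hold=49.8859 ⇒ V=50.3722 exercise | (k=2,j=1): S=78.6200, (K−S)⁺=33.3000, hold=33.3306 ⇒ V=33.3306 continue | (k=2,j=2): S=100.4277, (K−S)⁺=11.4923, hold=16.6795 ⇒ V=16.6795 continue  boundary S*=61.5478
step 1: (k=1,j=0): S=69.5621, (K−S)⁺=42.3579, hold=41.8864 ⇒ V=42.3579 exercise | (k=1,j=1): S=88.8573, (K−S)⁺=23.0627, hold=25.1083 ⇒ V=25.1083 continue  boundary S*=69.5621
step 0: (k=0,j=0): S=78.6200, (K−S)⁺=33.3000, hold=33.8061 ⇒ V=33.8061 continue  boundary S*=-

price = 33.8061
boundary = - 69.5621 61.5478 69.5621 78.6200 88.8573 78.6200
tree:
33.8061
42.3579 25.1083
50.3722 33.3306 16.6795
57.4632 42.3579 24.1281 8.9895
63.7372 50.3722 33.3000 14.6910 3.0693
69.2884 57.4632 42.3579 23.0627 6.0117 0.0000
74.2000 63.7372 50.3722 33.3000 11.7748 0.0000 0.0000
78.5457 69.2884 57.4632 42.3579 23.0627 0.0000 0.0000 0.0000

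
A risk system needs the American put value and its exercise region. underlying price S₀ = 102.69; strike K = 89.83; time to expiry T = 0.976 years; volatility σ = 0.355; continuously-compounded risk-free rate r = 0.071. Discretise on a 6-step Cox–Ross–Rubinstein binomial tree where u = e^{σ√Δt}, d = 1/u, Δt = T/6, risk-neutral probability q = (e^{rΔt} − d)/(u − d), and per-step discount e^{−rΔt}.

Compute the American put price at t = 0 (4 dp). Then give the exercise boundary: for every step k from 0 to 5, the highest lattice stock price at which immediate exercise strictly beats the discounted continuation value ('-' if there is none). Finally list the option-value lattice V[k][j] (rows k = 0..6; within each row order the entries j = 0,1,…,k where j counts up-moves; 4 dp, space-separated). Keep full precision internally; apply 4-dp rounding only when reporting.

params: Δt=0.16267 u=1.15394 d=0.86660 q=0.50469 e^(-rΔt)=0.98852
t_6 payoffs: 46.3351 31.9136 12.7104 0.0000 0.0000 0.0000 0.0000
t_5: node(5,0) S=50.1903 payoff=39.6397 vs cont=38.6082 → 39.6397 [stop]  node(5,1) S=66.8318 payoff=22.9982 vs cont=21.9667 → 22.9982 [stop]  node(5,2) S=88.9911 payoff=0.8389 vs cont=6.2232 → 6.2232 [wait]  node(5,3) S=118.4977 payoff=0.0000 vs cont=0.0000 → 0.0000 [wait]  node(5,4) S=157.7876 payoff=0.0000 vs cont=0.0000 → 0.0000 [wait]  node(5,5) S=210.1049 payoff=0.0000 vs cont=0.0000 → 0.0000 [wait]  ⇒ S*(5)=66.8318
t_4: node(4,0) S=57.9164 payoff=31.9136 vs cont=30.8821 → 31.9136 [stop]  node(4,1) S=77.1196 payoff=12.7104 vs cont=14.3651 → 14.3651 [wait]  node(4,2) S=102.6900 payoff=0.0000 vs cont=3.0470 → 3.0470 [wait]  node(4,3) S=136.7387 payoff=0.0000 vs cont=0.0000 → 0.0000 [wait]  node(4,4) S=182.0768 payoff=0.0000 vs cont=0.0000 → 0.0000 [wait]  ⇒ S*(4)=57.9164
t_3: node(3,0) S=66.8318 payoff=22.9982 vs cont=22.7922 → 22.9982 [stop]  node(3,1) S=88.9911 payoff=0.8389 vs cont=8.5536 → 8.5536 [wait]  node(3,2) S=118.4977 payoff=0.0000 vs cont=1.4919 → 1.4919 [wait]  node(3,3) S=157.7876 payoff=0.0000 vs cont=0.0000 → 0.0000 [wait]  ⇒ S*(3)=66.8318
t_2: node(2,0) S=77.1196 payoff=12.7104 vs cont=15.5277 → 15.5277 [wait]  node(2,1) S=102.6900 payoff=0.0000 vs cont=4.9323 → 4.9323 [wait]  node(2,2) S=136.7387 payoff=0.0000 vs cont=0.7304 → 0.7304 [wait]  ⇒ S*(2)=-
t_1: node(1,0) S=88.9911 payoff=0.8389 vs cont=10.0634 → 10.0634 [wait]  node(1,1) S=118.4977 payoff=0.0000 vs cont=2.7794 → 2.7794 [wait]  ⇒ S*(1)=-
t_0: node(0,0) S=102.6900 payoff=0.0000 vs cont=6.3138 → 6.3138 [wait]  ⇒ S*(0)=-

price = 6.3138
boundary = - - - 66.8318 57.9164 66.8318
tree:
6.3138
10.0634 2.7794
15.5277 4.9323 0.7304
22.9982 8.5536 1.4919 0.0000
31.9136 14.3651 3.0470 0.0000 0.0000
39.6397 22.9982 6.2232 0.0000 0.0000 0.0000
46.3351 31.9136 12.7104 0.0000 0.0000 0.0000 0.0000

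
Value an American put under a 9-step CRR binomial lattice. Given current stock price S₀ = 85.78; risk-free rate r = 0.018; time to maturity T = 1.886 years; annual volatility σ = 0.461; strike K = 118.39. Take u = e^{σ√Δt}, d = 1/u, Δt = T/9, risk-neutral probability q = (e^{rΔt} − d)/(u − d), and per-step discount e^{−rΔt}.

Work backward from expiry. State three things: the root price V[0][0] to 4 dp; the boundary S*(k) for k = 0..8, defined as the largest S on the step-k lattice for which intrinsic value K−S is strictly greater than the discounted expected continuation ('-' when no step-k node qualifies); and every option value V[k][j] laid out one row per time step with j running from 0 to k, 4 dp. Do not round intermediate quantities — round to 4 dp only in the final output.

price = 42.8096
boundary = - - - 45.5444 36.8794 45.5444 56.2451 69.4601 85.7800
tree:
42.8096
52.5384 31.5731
62.7407 40.8182 20.8198
72.8456 51.2210 28.7621 11.5297
81.5106 62.1817 38.5864 17.2954 4.7557
88.5270 72.8456 49.9914 25.3177 7.8807 1.0720
94.2085 81.5106 62.1449 35.9256 12.8888 1.9791 0.0000
98.8091 88.5270 72.8456 48.9299 20.7295 3.6540 0.0000 0.0000
102.5344 94.2085 81.5106 62.1449 32.6100 6.7464 0.0000 0.0000 0.0000
105.5510 98.8091 88.5270 72.8456 48.9299 12.4557 0.0000 0.0000 0.0000 0.0000

Δt=0.20956, u=1.23495, d=0.80975, q=0.45632, disc=e^(-rΔt)=0.99624
k=9 terminal: V=max(K-S,0) → 105.5510 98.8091 88.5270 72.8456 48.9299 12.4557 0.0000 0.0000 0.0000 0.0000
k=8: j=0 S=15.8556 intr=102.5344 cont=102.0887 V=102.5344[EX]; j=1 S=24.1815 intr=94.2085 cont=93.7628 V=94.2085[EX]; j=2 S=36.8794 intr=81.5106 cont=81.0649 V=81.5106[EX]; j=3 S=56.2451 intr=62.1449 cont=61.6991 V=62.1449[EX]; j=4 S=85.7800 intr=32.6100 cont=32.1643 V=32.6100[EX]; j=5 S=130.8239 intr=0.0000 cont=6.7464 V=6.7464[hold]; j=6 S=199.5207 intr=0.0000 cont=0.0000 V=0.0000[hold]; j=7 S=304.2909 intr=0.0000 cont=0.0000 V=0.0000[hold]; j=8 S=464.0770 intr=0.0000 cont=0.0000 V=0.0000[hold]  S*(8)=85.7800
k=7: j=0 S=19.5809 intr=98.8091 cont=98.3634 V=98.8091[EX]; j=1 S=29.8630 intr=88.5270 cont=88.0813 V=88.5270[EX]; j=2 S=45.5444 intr=72.8456 cont=72.3999 V=72.8456[EX]; j=3 S=69.4601 intr=48.9299 cont=48.4842 V=48.9299[EX]; j=4 S=105.9343 intr=12.4557 cont=20.7295 V=20.7295[hold]; j=5 S=161.5614 intr=0.0000 cont=3.6540 V=3.6540[hold]; j=6 S=246.3988 intr=0.0000 cont=0.0000 V=0.0000[hold]; j=7 S=375.7851 intr=0.0000 cont=0.0000 V=0.0000[hold]  S*(7)=69.4601
k=6: j=0 S=24.1815 intr=94.2085 cont=93.7628 V=94.2085[EX]; j=1 S=36.8794 intr=81.5106 cont=81.0649 V=81.5106[EX]; j=2 S=56.2451 intr=62.1449 cont=61.6991 V=62.1449[EX]; j=3 S=85.7800 intr=32.6100 cont=35.9256 V=35.9256[hold]; j=4 S=130.8239 intr=0.0000 cont=12.8888 V=12.8888[hold]; j=5 S=199.5207 intr=0.0000 cont=1.9791 V=1.9791[hold]; j=6 S=304.2909 intr=0.0000 cont=0.0000 V=0.0000[hold]  S*(6)=56.2451
k=5: j=0 S=29.8630 intr=88.5270 cont=88.0813 V=88.5270[EX]; j=1 S=45.5444 intr=72.8456 cont=72.3999 V=72.8456[EX]; j=2 S=69.4601 intr=48.9299 cont=49.9914 V=49.9914[hold]; j=3 S=105.9343 intr=12.4557 cont=25.3177 V=25.3177[hold]; j=4 S=161.5614 intr=0.0000 cont=7.8807 V=7.8807[hold]; j=5 S=246.3988 intr=0.0000 cont=1.0720 V=1.0720[hold]  S*(5)=45.5444
k=4: j=0 S=36.8794 intr=81.5106 cont=81.0649 V=81.5106[EX]; j=1 S=56.2451 intr=62.1449 cont=62.1817 V=62.1817[hold]; j=2 S=85.7800 intr=32.6100 cont=38.5864 V=38.5864[hold]; j=3 S=130.8239 intr=0.0000 cont=17.2954 V=17.2954[hold]; j=4 S=199.5207 intr=0.0000 cont=4.7557 V=4.7557[hold]  S*(4)=36.8794
k=3: j=0 S=45.5444 intr=72.8456 cont=72.4167 V=72.8456[EX]; j=1 S=69.4601 intr=48.9299 cont=51.2210 V=51.2210[hold]; j=2 S=105.9343 intr=12.4557 cont=28.7621 V=28.7621[hold]; j=3 S=161.5614 intr=0.0000 cont=11.5297 V=11.5297[hold]  S*(3)=45.5444
k=2: j=0 S=56.2451 intr=62.1449 cont=62.7407 V=62.7407[hold]; j=1 S=85.7800 intr=32.6100 cont=40.8182 V=40.8182[hold]; j=2 S=130.8239 intr=0.0000 cont=20.8198 V=20.8198[hold]  S*(2)=-
k=1: j=0 S=69.4601 intr=48.9299 cont=52.5384 V=52.5384[hold]; j=1 S=105.9343 intr=12.4557 cont=31.5731 V=31.5731[hold]  S*(1)=-
k=0: j=0 S=85.7800 intr=32.6100 cont=42.8096 V=42.8096[hold]  S*(0)=-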